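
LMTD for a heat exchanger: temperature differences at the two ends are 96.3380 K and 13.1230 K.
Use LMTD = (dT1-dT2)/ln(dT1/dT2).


dT1/dT2 = 7.3412
ln(dT1/dT2) = 1.9935
LMTD = 83.2150 / 1.9935 = 41.7432 K

41.7432 K


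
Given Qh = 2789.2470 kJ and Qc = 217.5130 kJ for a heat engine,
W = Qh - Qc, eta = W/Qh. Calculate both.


W = 2789.2470 - 217.5130 = 2571.7340 kJ
eta = 2571.7340 / 2789.2470 = 0.9220 = 92.2017%

W = 2571.7340 kJ, eta = 92.2017%


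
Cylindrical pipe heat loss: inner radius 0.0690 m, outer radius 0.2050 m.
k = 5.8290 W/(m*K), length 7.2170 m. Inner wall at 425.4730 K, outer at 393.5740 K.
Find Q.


dT = 31.8990 K
ln(ro/ri) = 1.0889
Q = 2*pi*5.8290*7.2170*31.8990 / 1.0889 = 7743.1614 W

7743.1614 W


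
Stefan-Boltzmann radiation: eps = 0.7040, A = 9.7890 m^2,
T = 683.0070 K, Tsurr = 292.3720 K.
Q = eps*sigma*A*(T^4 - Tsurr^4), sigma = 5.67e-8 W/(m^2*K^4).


T^4 = 2.1762e+11
Tsurr^4 = 7.3071e+09
Q = 0.7040 * 5.67e-8 * 9.7890 * 2.1031e+11 = 82179.1986 W

82179.1986 W


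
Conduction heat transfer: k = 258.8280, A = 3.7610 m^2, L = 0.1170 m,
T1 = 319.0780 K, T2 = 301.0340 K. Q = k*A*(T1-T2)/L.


dT = 18.0440 K
Q = 258.8280 * 3.7610 * 18.0440 / 0.1170 = 150127.9473 W

150127.9473 W


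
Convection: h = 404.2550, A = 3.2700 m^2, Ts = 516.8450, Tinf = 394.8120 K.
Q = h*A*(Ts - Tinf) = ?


dT = 122.0330 K
Q = 404.2550 * 3.2700 * 122.0330 = 161317.1129 W

161317.1129 W


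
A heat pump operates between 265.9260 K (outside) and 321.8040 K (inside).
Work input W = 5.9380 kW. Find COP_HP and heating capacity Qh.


COP = 321.8040 / 55.8780 = 5.7590
Qh = 5.7590 * 5.9380 = 34.1972 kW

COP = 5.7590, Qh = 34.1972 kW


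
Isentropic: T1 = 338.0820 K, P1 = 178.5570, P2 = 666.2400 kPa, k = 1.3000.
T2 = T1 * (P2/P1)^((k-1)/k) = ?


(k-1)/k = 0.2308
(P2/P1)^exp = 1.3551
T2 = 338.0820 * 1.3551 = 458.1296 K

458.1296 K


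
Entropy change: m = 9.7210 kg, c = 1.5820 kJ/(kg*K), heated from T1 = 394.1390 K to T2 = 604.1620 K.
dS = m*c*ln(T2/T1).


T2/T1 = 1.5329
ln(T2/T1) = 0.4271
dS = 9.7210 * 1.5820 * 0.4271 = 6.5688 kJ/K

6.5688 kJ/K


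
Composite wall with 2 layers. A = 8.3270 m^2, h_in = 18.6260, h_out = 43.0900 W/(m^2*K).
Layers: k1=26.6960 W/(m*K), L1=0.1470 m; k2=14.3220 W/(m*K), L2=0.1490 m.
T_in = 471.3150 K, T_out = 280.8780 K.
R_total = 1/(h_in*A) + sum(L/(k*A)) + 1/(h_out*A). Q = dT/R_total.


R_conv_in = 1/(18.6260*8.3270) = 0.0064
R_1 = 0.1470/(26.6960*8.3270) = 0.0007
R_2 = 0.1490/(14.3220*8.3270) = 0.0012
R_conv_out = 1/(43.0900*8.3270) = 0.0028
R_total = 0.0111 K/W
Q = 190.4370 / 0.0111 = 17086.9864 W

R_total = 0.0111 K/W, Q = 17086.9864 W


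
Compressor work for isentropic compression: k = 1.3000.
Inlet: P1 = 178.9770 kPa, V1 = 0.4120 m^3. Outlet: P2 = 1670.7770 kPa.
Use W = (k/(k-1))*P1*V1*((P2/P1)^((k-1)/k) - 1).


(k-1)/k = 0.2308
(P2/P1)^exp = 1.6745
W = 4.3333 * 178.9770 * 0.4120 * (1.6745 - 1) = 215.5118 kJ

215.5118 kJ


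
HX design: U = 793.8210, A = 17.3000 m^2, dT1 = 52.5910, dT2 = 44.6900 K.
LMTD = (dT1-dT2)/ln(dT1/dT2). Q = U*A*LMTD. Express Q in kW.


LMTD = 48.5334 K
Q = 793.8210 * 17.3000 * 48.5334 = 666513.6493 W = 666.5136 kW

666.5136 kW


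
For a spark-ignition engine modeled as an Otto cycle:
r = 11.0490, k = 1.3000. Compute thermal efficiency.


r^(k-1) = 2.0559
eta = 1 - 1/2.0559 = 0.5136 = 51.3589%

51.3589%


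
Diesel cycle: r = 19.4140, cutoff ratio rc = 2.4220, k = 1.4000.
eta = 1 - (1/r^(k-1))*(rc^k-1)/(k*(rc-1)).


r^(k-1) = 3.2753
rc^k = 3.4502
eta = 0.6242 = 62.4226%

62.4226%


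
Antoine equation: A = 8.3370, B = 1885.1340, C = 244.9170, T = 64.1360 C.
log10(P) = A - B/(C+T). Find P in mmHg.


C+T = 309.0530
B/(C+T) = 6.0997
log10(P) = 8.3370 - 6.0997 = 2.2373
P = 10^2.2373 = 172.6987 mmHg

172.6987 mmHg


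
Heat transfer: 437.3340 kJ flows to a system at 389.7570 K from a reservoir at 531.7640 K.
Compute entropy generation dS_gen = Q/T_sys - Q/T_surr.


dS_sys = 437.3340/389.7570 = 1.1221 kJ/K
dS_surr = -437.3340/531.7640 = -0.8224 kJ/K
dS_gen = 1.1221 - 0.8224 = 0.2996 kJ/K (irreversible)

dS_gen = 0.2996 kJ/K, irreversible


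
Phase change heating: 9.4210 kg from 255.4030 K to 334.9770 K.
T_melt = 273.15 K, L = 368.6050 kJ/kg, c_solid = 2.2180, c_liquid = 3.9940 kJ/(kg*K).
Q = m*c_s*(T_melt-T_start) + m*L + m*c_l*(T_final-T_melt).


Q1 (sensible, solid) = 9.4210 * 2.2180 * 17.7470 = 370.8374 kJ
Q2 (latent) = 9.4210 * 368.6050 = 3472.6277 kJ
Q3 (sensible, liquid) = 9.4210 * 3.9940 * 61.8270 = 2326.3938 kJ
Q_total = 6169.8589 kJ

6169.8589 kJ


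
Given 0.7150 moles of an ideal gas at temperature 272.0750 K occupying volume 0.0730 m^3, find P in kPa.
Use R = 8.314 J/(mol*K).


P = nRT/V = 0.7150 * 8.314 * 272.0750 / 0.0730
= 1617.3526 / 0.0730 = 22155.5145 Pa = 22.1555 kPa

22.1555 kPa


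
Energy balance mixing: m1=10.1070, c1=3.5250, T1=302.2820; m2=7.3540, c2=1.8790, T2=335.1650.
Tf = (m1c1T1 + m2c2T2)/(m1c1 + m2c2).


num = 15400.8193
den = 49.4453
Tf = 311.4716 K

311.4716 K


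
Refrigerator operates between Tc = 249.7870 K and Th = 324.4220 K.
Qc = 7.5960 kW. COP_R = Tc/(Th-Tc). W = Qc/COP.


COP = 249.7870 / 74.6350 = 3.3468
W = 7.5960 / 3.3468 = 2.2696 kW

COP = 3.3468, W = 2.2696 kW


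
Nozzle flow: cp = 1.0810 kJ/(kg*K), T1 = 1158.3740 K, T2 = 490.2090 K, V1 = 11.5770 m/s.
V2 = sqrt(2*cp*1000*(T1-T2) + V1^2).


dT = 668.1650 K
2*cp*1000*dT = 1444572.7300
V1^2 = 134.0269
V2 = sqrt(1444706.7569) = 1201.9595 m/s

1201.9595 m/s


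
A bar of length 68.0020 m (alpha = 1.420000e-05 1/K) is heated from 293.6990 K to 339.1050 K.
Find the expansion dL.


dT = 45.4060 K
dL = 1.420000e-05 * 68.0020 * 45.4060 = 0.043845 m
L_final = 68.045845 m

dL = 0.043845 m


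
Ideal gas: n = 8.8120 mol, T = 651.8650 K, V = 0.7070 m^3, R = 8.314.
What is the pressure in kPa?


P = nRT/V = 8.8120 * 8.314 * 651.8650 / 0.7070
= 47757.5646 / 0.7070 = 67549.5964 Pa = 67.5496 kPa

67.5496 kPa


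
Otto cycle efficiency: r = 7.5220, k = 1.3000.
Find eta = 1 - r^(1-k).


r^(k-1) = 1.8319
eta = 1 - 1/1.8319 = 0.4541 = 45.4116%

45.4116%


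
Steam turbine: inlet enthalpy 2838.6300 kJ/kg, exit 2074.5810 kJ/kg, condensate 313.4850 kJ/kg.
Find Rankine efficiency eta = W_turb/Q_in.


W = 764.0490 kJ/kg
Q_in = 2525.1450 kJ/kg
eta = 0.3026 = 30.2576%

eta = 30.2576%


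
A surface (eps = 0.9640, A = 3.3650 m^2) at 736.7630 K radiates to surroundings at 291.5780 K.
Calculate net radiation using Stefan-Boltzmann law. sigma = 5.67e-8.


T^4 = 2.9465e+11
Tsurr^4 = 7.2280e+09
Q = 0.9640 * 5.67e-8 * 3.3650 * 2.8743e+11 = 52865.2210 W

52865.2210 W


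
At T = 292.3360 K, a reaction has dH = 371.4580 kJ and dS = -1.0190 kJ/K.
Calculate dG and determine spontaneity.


T*dS = 292.3360 * -1.0190 = -297.8904 kJ
dG = 371.4580 + 297.8904 = 669.3484 kJ (non-spontaneous)

dG = 669.3484 kJ, non-spontaneous


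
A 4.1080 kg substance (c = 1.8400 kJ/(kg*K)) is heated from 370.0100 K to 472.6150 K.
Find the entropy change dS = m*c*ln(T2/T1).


T2/T1 = 1.2773
ln(T2/T1) = 0.2448
dS = 4.1080 * 1.8400 * 0.2448 = 1.8500 kJ/K

1.8500 kJ/K


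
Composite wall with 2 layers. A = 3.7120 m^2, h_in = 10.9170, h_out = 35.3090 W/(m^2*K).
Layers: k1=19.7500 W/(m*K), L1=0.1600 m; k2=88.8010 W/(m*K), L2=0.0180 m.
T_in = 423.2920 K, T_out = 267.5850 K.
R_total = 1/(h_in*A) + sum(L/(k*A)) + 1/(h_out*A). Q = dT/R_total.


R_conv_in = 1/(10.9170*3.7120) = 0.0247
R_1 = 0.1600/(19.7500*3.7120) = 0.0022
R_2 = 0.0180/(88.8010*3.7120) = 5.4607e-05
R_conv_out = 1/(35.3090*3.7120) = 0.0076
R_total = 0.0345 K/W
Q = 155.7070 / 0.0345 = 4507.5579 W

R_total = 0.0345 K/W, Q = 4507.5579 W


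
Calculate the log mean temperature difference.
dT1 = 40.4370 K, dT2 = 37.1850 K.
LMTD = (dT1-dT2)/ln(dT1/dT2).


dT1/dT2 = 1.0875
ln(dT1/dT2) = 0.0838
LMTD = 3.2520 / 0.0838 = 38.7883 K

38.7883 K


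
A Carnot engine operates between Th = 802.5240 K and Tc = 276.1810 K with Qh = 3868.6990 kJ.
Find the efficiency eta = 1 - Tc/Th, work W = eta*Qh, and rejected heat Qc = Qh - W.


eta = 1 - 276.1810/802.5240 = 0.6559
W = 0.6559 * 3868.6990 = 2537.3230 kJ
Qc = 3868.6990 - 2537.3230 = 1331.3760 kJ

eta = 65.5860%, W = 2537.3230 kJ, Qc = 1331.3760 kJ


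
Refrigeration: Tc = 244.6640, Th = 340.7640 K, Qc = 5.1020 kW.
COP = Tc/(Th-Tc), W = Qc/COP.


COP = 244.6640 / 96.1000 = 2.5459
W = 5.1020 / 2.5459 = 2.0040 kW

COP = 2.5459, W = 2.0040 kW


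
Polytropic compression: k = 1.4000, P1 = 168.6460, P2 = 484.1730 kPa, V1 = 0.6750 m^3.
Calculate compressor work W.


(k-1)/k = 0.2857
(P2/P1)^exp = 1.3516
W = 3.5000 * 168.6460 * 0.6750 * (1.3516 - 1) = 140.1064 kJ

140.1064 kJ


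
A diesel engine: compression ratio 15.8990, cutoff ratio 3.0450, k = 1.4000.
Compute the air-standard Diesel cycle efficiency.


r^(k-1) = 3.0238
rc^k = 4.7536
eta = 0.5664 = 56.6411%

56.6411%


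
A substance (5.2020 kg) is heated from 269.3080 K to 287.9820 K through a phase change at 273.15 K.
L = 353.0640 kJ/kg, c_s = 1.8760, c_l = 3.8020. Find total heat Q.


Q1 (sensible, solid) = 5.2020 * 1.8760 * 3.8420 = 37.4939 kJ
Q2 (latent) = 5.2020 * 353.0640 = 1836.6389 kJ
Q3 (sensible, liquid) = 5.2020 * 3.8020 * 14.8320 = 293.3474 kJ
Q_total = 2167.4802 kJ

2167.4802 kJ


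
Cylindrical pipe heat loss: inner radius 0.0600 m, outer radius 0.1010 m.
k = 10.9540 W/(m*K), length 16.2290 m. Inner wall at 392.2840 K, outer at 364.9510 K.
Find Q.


dT = 27.3330 K
ln(ro/ri) = 0.5208
Q = 2*pi*10.9540*16.2290*27.3330 / 0.5208 = 58624.7148 W

58624.7148 W


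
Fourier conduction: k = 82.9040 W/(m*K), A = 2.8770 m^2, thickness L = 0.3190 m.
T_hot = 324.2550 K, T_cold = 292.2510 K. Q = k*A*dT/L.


dT = 32.0040 K
Q = 82.9040 * 2.8770 * 32.0040 / 0.3190 = 23929.2411 W

23929.2411 W


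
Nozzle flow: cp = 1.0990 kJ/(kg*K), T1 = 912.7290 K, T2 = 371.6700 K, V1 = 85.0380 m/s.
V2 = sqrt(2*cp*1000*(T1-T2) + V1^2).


dT = 541.0590 K
2*cp*1000*dT = 1189247.6820
V1^2 = 7231.4614
V2 = sqrt(1196479.1434) = 1093.8369 m/s

1093.8369 m/s


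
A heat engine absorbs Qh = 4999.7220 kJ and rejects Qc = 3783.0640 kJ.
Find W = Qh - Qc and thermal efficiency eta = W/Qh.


W = 4999.7220 - 3783.0640 = 1216.6580 kJ
eta = 1216.6580 / 4999.7220 = 0.2433 = 24.3345%

W = 1216.6580 kJ, eta = 24.3345%


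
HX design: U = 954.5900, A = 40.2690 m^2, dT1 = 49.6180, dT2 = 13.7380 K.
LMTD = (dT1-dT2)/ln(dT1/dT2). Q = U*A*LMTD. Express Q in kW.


LMTD = 27.9398 K
Q = 954.5900 * 40.2690 * 27.9398 = 1074018.0187 W = 1074.0180 kW

1074.0180 kW


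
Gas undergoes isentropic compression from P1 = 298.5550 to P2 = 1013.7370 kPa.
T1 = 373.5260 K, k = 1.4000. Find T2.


(k-1)/k = 0.2857
(P2/P1)^exp = 1.4180
T2 = 373.5260 * 1.4180 = 529.6718 K

529.6718 K


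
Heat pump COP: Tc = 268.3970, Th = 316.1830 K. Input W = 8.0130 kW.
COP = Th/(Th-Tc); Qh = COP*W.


COP = 316.1830 / 47.7860 = 6.6166
Qh = 6.6166 * 8.0130 = 53.0192 kW

COP = 6.6166, Qh = 53.0192 kW


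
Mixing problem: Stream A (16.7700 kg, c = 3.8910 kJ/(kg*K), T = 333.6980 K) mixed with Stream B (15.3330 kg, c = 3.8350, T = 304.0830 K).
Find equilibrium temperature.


num = 39655.1905
den = 124.0541
Tf = 319.6604 K

319.6604 K


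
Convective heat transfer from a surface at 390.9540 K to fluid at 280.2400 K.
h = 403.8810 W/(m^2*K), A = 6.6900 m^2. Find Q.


dT = 110.7140 K
Q = 403.8810 * 6.6900 * 110.7140 = 299145.2301 W

299145.2301 W


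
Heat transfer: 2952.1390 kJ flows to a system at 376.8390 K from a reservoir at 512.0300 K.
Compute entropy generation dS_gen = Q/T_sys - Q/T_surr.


dS_sys = 2952.1390/376.8390 = 7.8340 kJ/K
dS_surr = -2952.1390/512.0300 = -5.7656 kJ/K
dS_gen = 7.8340 - 5.7656 = 2.0684 kJ/K (irreversible)

dS_gen = 2.0684 kJ/K, irreversible


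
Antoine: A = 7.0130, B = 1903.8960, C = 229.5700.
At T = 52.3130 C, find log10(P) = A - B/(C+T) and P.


C+T = 281.8830
B/(C+T) = 6.7542
log10(P) = 7.0130 - 6.7542 = 0.2588
P = 10^0.2588 = 1.8147 mmHg

1.8147 mmHg


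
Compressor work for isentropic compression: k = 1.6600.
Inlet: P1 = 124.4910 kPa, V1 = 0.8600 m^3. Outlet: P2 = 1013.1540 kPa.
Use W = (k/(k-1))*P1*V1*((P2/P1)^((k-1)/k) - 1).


(k-1)/k = 0.3976
(P2/P1)^exp = 2.3016
W = 2.5152 * 124.4910 * 0.8600 * (2.3016 - 1) = 350.4793 kJ

350.4793 kJ


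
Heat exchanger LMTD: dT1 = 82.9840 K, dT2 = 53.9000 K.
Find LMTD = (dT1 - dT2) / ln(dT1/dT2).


dT1/dT2 = 1.5396
ln(dT1/dT2) = 0.4315
LMTD = 29.0840 / 0.4315 = 67.3994 K

67.3994 K


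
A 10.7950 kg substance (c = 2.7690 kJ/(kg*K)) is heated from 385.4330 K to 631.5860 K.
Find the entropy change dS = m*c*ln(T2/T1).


T2/T1 = 1.6386
ln(T2/T1) = 0.4939
dS = 10.7950 * 2.7690 * 0.4939 = 14.7623 kJ/K

14.7623 kJ/K


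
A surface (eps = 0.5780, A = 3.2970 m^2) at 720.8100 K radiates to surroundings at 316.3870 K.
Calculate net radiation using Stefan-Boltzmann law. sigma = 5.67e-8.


T^4 = 2.6995e+11
Tsurr^4 = 1.0020e+10
Q = 0.5780 * 5.67e-8 * 3.2970 * 2.5993e+11 = 28085.7396 W

28085.7396 W


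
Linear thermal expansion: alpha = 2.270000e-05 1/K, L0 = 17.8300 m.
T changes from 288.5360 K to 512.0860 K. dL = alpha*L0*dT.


dT = 223.5500 K
dL = 2.270000e-05 * 17.8300 * 223.5500 = 0.090480 m
L_final = 17.920480 m

dL = 0.090480 m


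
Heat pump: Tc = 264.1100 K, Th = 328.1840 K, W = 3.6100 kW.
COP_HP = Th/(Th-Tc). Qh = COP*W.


COP = 328.1840 / 64.0740 = 5.1220
Qh = 5.1220 * 3.6100 = 18.4902 kW

COP = 5.1220, Qh = 18.4902 kW


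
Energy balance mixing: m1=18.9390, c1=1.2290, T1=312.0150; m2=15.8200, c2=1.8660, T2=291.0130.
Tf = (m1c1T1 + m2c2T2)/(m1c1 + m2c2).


num = 15853.2095
den = 52.7962
Tf = 300.2721 K

300.2721 K


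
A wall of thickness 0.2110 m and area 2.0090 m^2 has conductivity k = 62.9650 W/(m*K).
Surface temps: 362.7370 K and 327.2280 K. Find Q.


dT = 35.5090 K
Q = 62.9650 * 2.0090 * 35.5090 / 0.2110 = 21288.0132 W

21288.0132 W


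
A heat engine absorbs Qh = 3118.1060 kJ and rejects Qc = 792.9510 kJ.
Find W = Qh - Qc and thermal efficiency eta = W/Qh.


W = 3118.1060 - 792.9510 = 2325.1550 kJ
eta = 2325.1550 / 3118.1060 = 0.7457 = 74.5695%

W = 2325.1550 kJ, eta = 74.5695%


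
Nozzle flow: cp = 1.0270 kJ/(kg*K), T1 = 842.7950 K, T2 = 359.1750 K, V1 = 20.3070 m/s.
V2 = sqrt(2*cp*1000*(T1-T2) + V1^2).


dT = 483.6200 K
2*cp*1000*dT = 993355.4800
V1^2 = 412.3742
V2 = sqrt(993767.8542) = 996.8791 m/s

996.8791 m/s


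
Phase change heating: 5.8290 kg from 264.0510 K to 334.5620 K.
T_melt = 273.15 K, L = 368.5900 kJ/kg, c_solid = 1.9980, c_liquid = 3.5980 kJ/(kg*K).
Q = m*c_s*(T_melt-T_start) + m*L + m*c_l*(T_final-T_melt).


Q1 (sensible, solid) = 5.8290 * 1.9980 * 9.0990 = 105.9701 kJ
Q2 (latent) = 5.8290 * 368.5900 = 2148.5111 kJ
Q3 (sensible, liquid) = 5.8290 * 3.5980 * 61.4120 = 1287.9780 kJ
Q_total = 3542.4592 kJ

3542.4592 kJ


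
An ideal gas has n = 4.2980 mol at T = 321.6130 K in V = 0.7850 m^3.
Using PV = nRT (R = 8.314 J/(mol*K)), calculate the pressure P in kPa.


P = nRT/V = 4.2980 * 8.314 * 321.6130 / 0.7850
= 11492.3813 / 0.7850 = 14639.9762 Pa = 14.6400 kPa

14.6400 kPa


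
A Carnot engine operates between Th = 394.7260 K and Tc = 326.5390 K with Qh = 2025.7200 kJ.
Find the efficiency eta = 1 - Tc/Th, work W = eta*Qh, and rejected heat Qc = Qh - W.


eta = 1 - 326.5390/394.7260 = 0.1727
W = 0.1727 * 2025.7200 = 349.9333 kJ
Qc = 2025.7200 - 349.9333 = 1675.7867 kJ

eta = 17.2745%, W = 349.9333 kJ, Qc = 1675.7867 kJ


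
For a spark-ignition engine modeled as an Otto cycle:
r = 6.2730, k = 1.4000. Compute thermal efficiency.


r^(k-1) = 2.0844
eta = 1 - 1/2.0844 = 0.5203 = 52.0256%

52.0256%


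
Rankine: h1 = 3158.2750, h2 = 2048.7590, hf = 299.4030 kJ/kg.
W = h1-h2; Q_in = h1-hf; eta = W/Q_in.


W = 1109.5160 kJ/kg
Q_in = 2858.8720 kJ/kg
eta = 0.3881 = 38.8096%

eta = 38.8096%


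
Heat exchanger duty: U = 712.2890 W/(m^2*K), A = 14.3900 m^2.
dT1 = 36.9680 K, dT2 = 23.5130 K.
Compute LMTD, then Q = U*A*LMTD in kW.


LMTD = 29.7349 K
Q = 712.2890 * 14.3900 * 29.7349 = 304777.5015 W = 304.7775 kW

304.7775 kW


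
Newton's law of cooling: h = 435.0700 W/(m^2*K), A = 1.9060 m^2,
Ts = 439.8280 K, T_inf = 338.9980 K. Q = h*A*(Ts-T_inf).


dT = 100.8300 K
Q = 435.0700 * 1.9060 * 100.8300 = 83612.6140 W

83612.6140 W


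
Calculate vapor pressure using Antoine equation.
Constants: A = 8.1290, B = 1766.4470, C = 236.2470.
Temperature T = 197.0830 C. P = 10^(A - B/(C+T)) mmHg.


C+T = 433.3300
B/(C+T) = 4.0764
log10(P) = 8.1290 - 4.0764 = 4.0526
P = 10^4.0526 = 11286.3234 mmHg

11286.3234 mmHg


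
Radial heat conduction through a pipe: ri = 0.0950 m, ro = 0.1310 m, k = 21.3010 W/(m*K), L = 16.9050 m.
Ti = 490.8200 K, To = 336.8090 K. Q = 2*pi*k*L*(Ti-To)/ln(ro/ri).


dT = 154.0110 K
ln(ro/ri) = 0.3213
Q = 2*pi*21.3010*16.9050*154.0110 / 0.3213 = 1084447.2579 W

1084447.2579 W


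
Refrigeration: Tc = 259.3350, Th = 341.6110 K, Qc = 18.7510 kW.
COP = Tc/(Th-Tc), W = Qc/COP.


COP = 259.3350 / 82.2760 = 3.1520
W = 18.7510 / 3.1520 = 5.9489 kW

COP = 3.1520, W = 5.9489 kW


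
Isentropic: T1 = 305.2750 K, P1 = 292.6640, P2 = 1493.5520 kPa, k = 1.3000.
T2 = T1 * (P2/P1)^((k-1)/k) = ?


(k-1)/k = 0.2308
(P2/P1)^exp = 1.4566
T2 = 305.2750 * 1.4566 = 444.6737 K

444.6737 K


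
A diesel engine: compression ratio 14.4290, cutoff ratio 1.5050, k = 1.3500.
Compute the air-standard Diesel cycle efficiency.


r^(k-1) = 2.5453
rc^k = 1.7365
eta = 0.5756 = 57.5563%

57.5563%


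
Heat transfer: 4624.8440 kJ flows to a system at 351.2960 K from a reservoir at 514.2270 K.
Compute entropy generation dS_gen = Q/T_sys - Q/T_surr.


dS_sys = 4624.8440/351.2960 = 13.1651 kJ/K
dS_surr = -4624.8440/514.2270 = -8.9938 kJ/K
dS_gen = 13.1651 - 8.9938 = 4.1713 kJ/K (irreversible)

dS_gen = 4.1713 kJ/K, irreversible


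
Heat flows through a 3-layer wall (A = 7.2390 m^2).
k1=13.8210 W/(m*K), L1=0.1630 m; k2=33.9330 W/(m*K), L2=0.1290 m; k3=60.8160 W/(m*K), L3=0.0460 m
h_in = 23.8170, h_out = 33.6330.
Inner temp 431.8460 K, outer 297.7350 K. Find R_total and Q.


R_conv_in = 1/(23.8170*7.2390) = 0.0058
R_1 = 0.1630/(13.8210*7.2390) = 0.0016
R_2 = 0.1290/(33.9330*7.2390) = 0.0005
R_3 = 0.0460/(60.8160*7.2390) = 0.0001
R_conv_out = 1/(33.6330*7.2390) = 0.0041
R_total = 0.0122 K/W
Q = 134.1110 / 0.0122 = 11023.2405 W

R_total = 0.0122 K/W, Q = 11023.2405 W


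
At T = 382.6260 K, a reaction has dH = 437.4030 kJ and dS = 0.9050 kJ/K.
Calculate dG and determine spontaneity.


T*dS = 382.6260 * 0.9050 = 346.2765 kJ
dG = 437.4030 - 346.2765 = 91.1265 kJ (non-spontaneous)

dG = 91.1265 kJ, non-spontaneous


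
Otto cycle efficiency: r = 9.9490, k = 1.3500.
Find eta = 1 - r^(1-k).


r^(k-1) = 2.2347
eta = 1 - 1/2.2347 = 0.5525 = 55.2516%

55.2516%


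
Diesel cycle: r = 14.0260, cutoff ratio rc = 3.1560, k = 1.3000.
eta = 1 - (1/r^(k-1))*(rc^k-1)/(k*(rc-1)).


r^(k-1) = 2.2084
rc^k = 4.4553
eta = 0.4418 = 44.1768%

44.1768%


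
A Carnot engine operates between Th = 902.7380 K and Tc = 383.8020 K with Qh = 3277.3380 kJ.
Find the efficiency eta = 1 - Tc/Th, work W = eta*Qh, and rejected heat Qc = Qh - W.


eta = 1 - 383.8020/902.7380 = 0.5748
W = 0.5748 * 3277.3380 = 1883.9671 kJ
Qc = 3277.3380 - 1883.9671 = 1393.3709 kJ

eta = 57.4847%, W = 1883.9671 kJ, Qc = 1393.3709 kJ


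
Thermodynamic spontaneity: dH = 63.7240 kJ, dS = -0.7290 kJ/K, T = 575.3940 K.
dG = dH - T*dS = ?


T*dS = 575.3940 * -0.7290 = -419.4622 kJ
dG = 63.7240 + 419.4622 = 483.1862 kJ (non-spontaneous)

dG = 483.1862 kJ, non-spontaneous


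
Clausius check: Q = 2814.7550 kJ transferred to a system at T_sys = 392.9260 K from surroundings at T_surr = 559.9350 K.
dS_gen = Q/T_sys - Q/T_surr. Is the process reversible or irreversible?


dS_sys = 2814.7550/392.9260 = 7.1636 kJ/K
dS_surr = -2814.7550/559.9350 = -5.0269 kJ/K
dS_gen = 7.1636 - 5.0269 = 2.1366 kJ/K (irreversible)

dS_gen = 2.1366 kJ/K, irreversible


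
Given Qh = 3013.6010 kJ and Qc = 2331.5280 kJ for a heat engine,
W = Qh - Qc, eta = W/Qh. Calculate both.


W = 3013.6010 - 2331.5280 = 682.0730 kJ
eta = 682.0730 / 3013.6010 = 0.2263 = 22.6332%

W = 682.0730 kJ, eta = 22.6332%


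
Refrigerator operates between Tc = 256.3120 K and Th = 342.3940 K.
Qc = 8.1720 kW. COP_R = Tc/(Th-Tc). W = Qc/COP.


COP = 256.3120 / 86.0820 = 2.9775
W = 8.1720 / 2.9775 = 2.7446 kW

COP = 2.9775, W = 2.7446 kW


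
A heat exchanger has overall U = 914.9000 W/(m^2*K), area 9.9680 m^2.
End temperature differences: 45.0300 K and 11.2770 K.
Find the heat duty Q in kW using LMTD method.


LMTD = 24.3781 K
Q = 914.9000 * 9.9680 * 24.3781 = 222321.3142 W = 222.3213 kW

222.3213 kW


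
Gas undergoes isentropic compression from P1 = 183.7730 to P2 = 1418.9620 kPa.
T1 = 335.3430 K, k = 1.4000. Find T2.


(k-1)/k = 0.2857
(P2/P1)^exp = 1.7932
T2 = 335.3430 * 1.7932 = 601.3325 K

601.3325 K


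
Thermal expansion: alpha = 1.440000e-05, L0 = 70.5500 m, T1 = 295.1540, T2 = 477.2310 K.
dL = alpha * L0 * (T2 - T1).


dT = 182.0770 K
dL = 1.440000e-05 * 70.5500 * 182.0770 = 0.184976 m
L_final = 70.734976 m

dL = 0.184976 m


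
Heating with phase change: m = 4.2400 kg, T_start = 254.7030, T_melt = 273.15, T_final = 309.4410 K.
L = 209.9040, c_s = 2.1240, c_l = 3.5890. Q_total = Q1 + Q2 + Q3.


Q1 (sensible, solid) = 4.2400 * 2.1240 * 18.4470 = 166.1293 kJ
Q2 (latent) = 4.2400 * 209.9040 = 889.9930 kJ
Q3 (sensible, liquid) = 4.2400 * 3.5890 * 36.2910 = 552.2532 kJ
Q_total = 1608.3754 kJ

1608.3754 kJ


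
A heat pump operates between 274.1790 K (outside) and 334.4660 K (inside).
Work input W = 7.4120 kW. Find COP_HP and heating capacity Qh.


COP = 334.4660 / 60.2870 = 5.5479
Qh = 5.5479 * 7.4120 = 41.1210 kW

COP = 5.5479, Qh = 41.1210 kW


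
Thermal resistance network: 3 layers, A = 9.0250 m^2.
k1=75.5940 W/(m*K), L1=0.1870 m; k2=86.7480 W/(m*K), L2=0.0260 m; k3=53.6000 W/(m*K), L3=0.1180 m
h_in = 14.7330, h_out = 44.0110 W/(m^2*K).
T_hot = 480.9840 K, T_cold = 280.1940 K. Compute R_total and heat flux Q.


R_conv_in = 1/(14.7330*9.0250) = 0.0075
R_1 = 0.1870/(75.5940*9.0250) = 0.0003
R_2 = 0.0260/(86.7480*9.0250) = 3.3210e-05
R_3 = 0.1180/(53.6000*9.0250) = 0.0002
R_conv_out = 1/(44.0110*9.0250) = 0.0025
R_total = 0.0106 K/W
Q = 200.7900 / 0.0106 = 18961.0078 W

R_total = 0.0106 K/W, Q = 18961.0078 W


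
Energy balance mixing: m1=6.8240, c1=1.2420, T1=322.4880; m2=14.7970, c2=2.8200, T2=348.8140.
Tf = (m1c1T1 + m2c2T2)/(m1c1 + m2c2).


num = 17288.3675
den = 50.2029
Tf = 344.3696 K

344.3696 K


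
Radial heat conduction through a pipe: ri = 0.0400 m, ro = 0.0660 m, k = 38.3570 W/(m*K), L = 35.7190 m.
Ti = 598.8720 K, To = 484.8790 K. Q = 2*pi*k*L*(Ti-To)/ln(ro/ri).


dT = 113.9930 K
ln(ro/ri) = 0.5008
Q = 2*pi*38.3570*35.7190*113.9930 / 0.5008 = 1959562.3503 W

1959562.3503 W


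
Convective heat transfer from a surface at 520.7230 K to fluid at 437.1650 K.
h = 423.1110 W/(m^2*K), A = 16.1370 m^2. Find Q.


dT = 83.5580 K
Q = 423.1110 * 16.1370 * 83.5580 = 570512.4833 W

570512.4833 W


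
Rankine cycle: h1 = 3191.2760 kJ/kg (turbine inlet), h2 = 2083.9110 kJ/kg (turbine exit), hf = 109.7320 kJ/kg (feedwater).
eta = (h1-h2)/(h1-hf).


W = 1107.3650 kJ/kg
Q_in = 3081.5440 kJ/kg
eta = 0.3594 = 35.9354%

eta = 35.9354%


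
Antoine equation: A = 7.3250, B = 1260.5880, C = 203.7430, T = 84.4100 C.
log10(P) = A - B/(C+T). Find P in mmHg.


C+T = 288.1530
B/(C+T) = 4.3747
log10(P) = 7.3250 - 4.3747 = 2.9503
P = 10^2.9503 = 891.8307 mmHg

891.8307 mmHg


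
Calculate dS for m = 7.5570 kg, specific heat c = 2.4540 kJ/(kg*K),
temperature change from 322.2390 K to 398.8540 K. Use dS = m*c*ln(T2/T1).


T2/T1 = 1.2378
ln(T2/T1) = 0.2133
dS = 7.5570 * 2.4540 * 0.2133 = 3.9557 kJ/K

3.9557 kJ/K


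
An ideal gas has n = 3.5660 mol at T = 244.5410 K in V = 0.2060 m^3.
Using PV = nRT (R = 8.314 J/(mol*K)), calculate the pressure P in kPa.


P = nRT/V = 3.5660 * 8.314 * 244.5410 / 0.2060
= 7250.0841 / 0.2060 = 35194.5829 Pa = 35.1946 kPa

35.1946 kPa


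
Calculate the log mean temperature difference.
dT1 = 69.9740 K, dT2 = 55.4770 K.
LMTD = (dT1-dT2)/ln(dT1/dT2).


dT1/dT2 = 1.2613
ln(dT1/dT2) = 0.2322
LMTD = 14.4970 / 0.2322 = 62.4453 K

62.4453 K


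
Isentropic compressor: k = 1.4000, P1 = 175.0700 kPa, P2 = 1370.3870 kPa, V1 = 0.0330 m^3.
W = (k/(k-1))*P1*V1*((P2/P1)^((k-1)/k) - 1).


(k-1)/k = 0.2857
(P2/P1)^exp = 1.8002
W = 3.5000 * 175.0700 * 0.0330 * (1.8002 - 1) = 16.1807 kJ

16.1807 kJ


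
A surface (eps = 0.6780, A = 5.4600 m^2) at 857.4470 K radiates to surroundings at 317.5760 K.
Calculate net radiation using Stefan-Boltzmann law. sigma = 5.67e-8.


T^4 = 5.4054e+11
Tsurr^4 = 1.0172e+10
Q = 0.6780 * 5.67e-8 * 5.4600 * 5.3037e+11 = 111322.8553 W

111322.8553 W


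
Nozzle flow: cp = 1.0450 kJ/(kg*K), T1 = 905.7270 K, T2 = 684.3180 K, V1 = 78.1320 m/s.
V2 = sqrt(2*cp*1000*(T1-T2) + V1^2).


dT = 221.4090 K
2*cp*1000*dT = 462744.8100
V1^2 = 6104.6094
V2 = sqrt(468849.4194) = 684.7258 m/s

684.7258 m/s


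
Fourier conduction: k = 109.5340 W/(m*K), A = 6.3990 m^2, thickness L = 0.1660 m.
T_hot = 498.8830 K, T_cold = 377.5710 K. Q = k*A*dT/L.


dT = 121.3120 K
Q = 109.5340 * 6.3990 * 121.3120 / 0.1660 = 512220.2368 W

512220.2368 W


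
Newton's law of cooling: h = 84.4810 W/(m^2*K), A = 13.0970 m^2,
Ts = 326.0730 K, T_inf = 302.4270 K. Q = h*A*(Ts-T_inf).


dT = 23.6460 K
Q = 84.4810 * 13.0970 * 23.6460 = 26163.0613 W

26163.0613 W


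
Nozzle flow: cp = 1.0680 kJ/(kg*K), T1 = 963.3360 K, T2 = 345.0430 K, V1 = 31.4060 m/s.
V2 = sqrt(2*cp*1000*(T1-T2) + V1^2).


dT = 618.2930 K
2*cp*1000*dT = 1320673.8480
V1^2 = 986.3368
V2 = sqrt(1321660.1848) = 1149.6348 m/s

1149.6348 m/s


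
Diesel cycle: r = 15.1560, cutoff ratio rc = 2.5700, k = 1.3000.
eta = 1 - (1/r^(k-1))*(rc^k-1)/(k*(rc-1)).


r^(k-1) = 2.2603
rc^k = 3.4112
eta = 0.4773 = 47.7335%

47.7335%


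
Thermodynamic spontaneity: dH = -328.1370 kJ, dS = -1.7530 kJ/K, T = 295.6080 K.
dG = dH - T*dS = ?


T*dS = 295.6080 * -1.7530 = -518.2008 kJ
dG = -328.1370 + 518.2008 = 190.0638 kJ (non-spontaneous)

dG = 190.0638 kJ, non-spontaneous


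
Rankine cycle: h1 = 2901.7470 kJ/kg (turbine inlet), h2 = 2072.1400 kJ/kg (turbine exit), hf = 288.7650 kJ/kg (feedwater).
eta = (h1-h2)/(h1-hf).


W = 829.6070 kJ/kg
Q_in = 2612.9820 kJ/kg
eta = 0.3175 = 31.7494%

eta = 31.7494%


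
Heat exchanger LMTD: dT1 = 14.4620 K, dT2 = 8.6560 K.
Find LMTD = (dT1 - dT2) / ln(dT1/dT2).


dT1/dT2 = 1.6707
ln(dT1/dT2) = 0.5133
LMTD = 5.8060 / 0.5133 = 11.3117 K

11.3117 K


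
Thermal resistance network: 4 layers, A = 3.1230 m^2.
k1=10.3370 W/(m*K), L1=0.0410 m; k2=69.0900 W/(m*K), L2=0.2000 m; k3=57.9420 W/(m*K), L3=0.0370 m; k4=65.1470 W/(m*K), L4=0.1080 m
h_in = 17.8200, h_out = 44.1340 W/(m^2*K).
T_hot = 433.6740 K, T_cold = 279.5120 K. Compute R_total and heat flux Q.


R_conv_in = 1/(17.8200*3.1230) = 0.0180
R_1 = 0.0410/(10.3370*3.1230) = 0.0013
R_2 = 0.2000/(69.0900*3.1230) = 0.0009
R_3 = 0.0370/(57.9420*3.1230) = 0.0002
R_4 = 0.1080/(65.1470*3.1230) = 0.0005
R_conv_out = 1/(44.1340*3.1230) = 0.0073
R_total = 0.0282 K/W
Q = 154.1620 / 0.0282 = 5475.2014 W

R_total = 0.0282 K/W, Q = 5475.2014 W


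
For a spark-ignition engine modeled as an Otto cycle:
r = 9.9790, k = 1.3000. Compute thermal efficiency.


r^(k-1) = 1.9940
eta = 1 - 1/1.9940 = 0.4985 = 49.8497%

49.8497%


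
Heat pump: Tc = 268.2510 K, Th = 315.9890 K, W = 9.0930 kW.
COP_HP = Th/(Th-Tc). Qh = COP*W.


COP = 315.9890 / 47.7380 = 6.6192
Qh = 6.6192 * 9.0930 = 60.1887 kW

COP = 6.6192, Qh = 60.1887 kW


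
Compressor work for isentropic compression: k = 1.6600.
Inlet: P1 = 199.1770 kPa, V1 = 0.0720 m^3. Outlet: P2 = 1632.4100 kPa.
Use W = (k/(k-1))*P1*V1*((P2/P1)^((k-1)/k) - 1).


(k-1)/k = 0.3976
(P2/P1)^exp = 2.3080
W = 2.5152 * 199.1770 * 0.0720 * (2.3080 - 1) = 47.1782 kJ

47.1782 kJ


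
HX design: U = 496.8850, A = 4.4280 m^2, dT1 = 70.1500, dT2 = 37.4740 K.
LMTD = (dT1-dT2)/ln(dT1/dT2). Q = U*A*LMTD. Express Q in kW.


LMTD = 52.1158 K
Q = 496.8850 * 4.4280 * 52.1158 = 114665.5206 W = 114.6655 kW

114.6655 kW


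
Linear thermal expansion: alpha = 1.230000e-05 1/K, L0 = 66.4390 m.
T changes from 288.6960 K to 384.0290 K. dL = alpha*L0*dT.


dT = 95.3330 K
dL = 1.230000e-05 * 66.4390 * 95.3330 = 0.077906 m
L_final = 66.516906 m

dL = 0.077906 m


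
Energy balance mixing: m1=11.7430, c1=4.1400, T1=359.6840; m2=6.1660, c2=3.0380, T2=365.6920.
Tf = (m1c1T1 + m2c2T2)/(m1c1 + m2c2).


num = 24336.6597
den = 67.3483
Tf = 361.3551 K

361.3551 K


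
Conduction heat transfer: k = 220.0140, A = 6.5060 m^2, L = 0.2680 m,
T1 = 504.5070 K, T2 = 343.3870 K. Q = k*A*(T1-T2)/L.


dT = 161.1200 K
Q = 220.0140 * 6.5060 * 161.1200 / 0.2680 = 860555.7980 W

860555.7980 W


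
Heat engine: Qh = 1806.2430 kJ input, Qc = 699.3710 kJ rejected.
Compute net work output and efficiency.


W = 1806.2430 - 699.3710 = 1106.8720 kJ
eta = 1106.8720 / 1806.2430 = 0.6128 = 61.2803%

W = 1106.8720 kJ, eta = 61.2803%


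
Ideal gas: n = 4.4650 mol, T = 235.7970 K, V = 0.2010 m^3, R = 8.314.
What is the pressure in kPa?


P = nRT/V = 4.4650 * 8.314 * 235.7970 / 0.2010
= 8753.2586 / 0.2010 = 43548.5502 Pa = 43.5486 kPa

43.5486 kPa


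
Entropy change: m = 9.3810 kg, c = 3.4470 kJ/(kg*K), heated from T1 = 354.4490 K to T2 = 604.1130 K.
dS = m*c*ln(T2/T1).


T2/T1 = 1.7044
ln(T2/T1) = 0.5332
dS = 9.3810 * 3.4470 * 0.5332 = 17.2416 kJ/K

17.2416 kJ/K


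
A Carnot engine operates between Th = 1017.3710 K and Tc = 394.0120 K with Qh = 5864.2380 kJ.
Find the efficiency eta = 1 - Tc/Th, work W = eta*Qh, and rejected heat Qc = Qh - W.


eta = 1 - 394.0120/1017.3710 = 0.6127
W = 0.6127 * 5864.2380 = 3593.1096 kJ
Qc = 5864.2380 - 3593.1096 = 2271.1284 kJ

eta = 61.2716%, W = 3593.1096 kJ, Qc = 2271.1284 kJ


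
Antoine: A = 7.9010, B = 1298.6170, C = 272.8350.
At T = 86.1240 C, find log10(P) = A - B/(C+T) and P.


C+T = 358.9590
B/(C+T) = 3.6177
log10(P) = 7.9010 - 3.6177 = 4.2833
P = 10^4.2833 = 19198.5878 mmHg

19198.5878 mmHg


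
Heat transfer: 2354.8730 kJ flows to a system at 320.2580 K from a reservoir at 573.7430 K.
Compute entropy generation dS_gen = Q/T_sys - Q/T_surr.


dS_sys = 2354.8730/320.2580 = 7.3530 kJ/K
dS_surr = -2354.8730/573.7430 = -4.1044 kJ/K
dS_gen = 7.3530 - 4.1044 = 3.2486 kJ/K (irreversible)

dS_gen = 3.2486 kJ/K, irreversible


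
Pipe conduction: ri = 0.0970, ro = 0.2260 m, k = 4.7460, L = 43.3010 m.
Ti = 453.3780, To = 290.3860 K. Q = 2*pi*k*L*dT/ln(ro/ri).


dT = 162.9920 K
ln(ro/ri) = 0.8458
Q = 2*pi*4.7460*43.3010*162.9920 / 0.8458 = 248823.7337 W

248823.7337 W


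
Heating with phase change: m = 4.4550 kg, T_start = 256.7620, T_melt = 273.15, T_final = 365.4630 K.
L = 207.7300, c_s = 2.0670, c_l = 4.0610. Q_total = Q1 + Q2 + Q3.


Q1 (sensible, solid) = 4.4550 * 2.0670 * 16.3880 = 150.9087 kJ
Q2 (latent) = 4.4550 * 207.7300 = 925.4371 kJ
Q3 (sensible, liquid) = 4.4550 * 4.0610 * 92.3130 = 1670.1042 kJ
Q_total = 2746.4500 kJ

2746.4500 kJ


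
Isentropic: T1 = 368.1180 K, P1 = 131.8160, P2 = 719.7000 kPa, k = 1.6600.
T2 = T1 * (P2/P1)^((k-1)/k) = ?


(k-1)/k = 0.3976
(P2/P1)^exp = 1.9638
T2 = 368.1180 * 1.9638 = 722.9097 K

722.9097 K


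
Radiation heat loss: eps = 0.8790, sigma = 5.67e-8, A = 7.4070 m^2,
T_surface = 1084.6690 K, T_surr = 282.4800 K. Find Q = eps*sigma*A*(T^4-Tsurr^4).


T^4 = 1.3842e+12
Tsurr^4 = 6.3672e+09
Q = 0.8790 * 5.67e-8 * 7.4070 * 1.3778e+12 = 508628.6375 W

508628.6375 W


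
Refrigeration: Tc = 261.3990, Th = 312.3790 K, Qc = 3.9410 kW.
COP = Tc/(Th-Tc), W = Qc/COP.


COP = 261.3990 / 50.9800 = 5.1275
W = 3.9410 / 5.1275 = 0.7686 kW

COP = 5.1275, W = 0.7686 kW


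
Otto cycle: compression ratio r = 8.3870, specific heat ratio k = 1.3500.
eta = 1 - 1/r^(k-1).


r^(k-1) = 2.1050
eta = 1 - 1/2.1050 = 0.5250 = 52.4952%

52.4952%


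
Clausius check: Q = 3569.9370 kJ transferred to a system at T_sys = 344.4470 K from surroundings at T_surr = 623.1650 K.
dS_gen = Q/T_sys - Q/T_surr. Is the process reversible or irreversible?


dS_sys = 3569.9370/344.4470 = 10.3643 kJ/K
dS_surr = -3569.9370/623.1650 = -5.7287 kJ/K
dS_gen = 10.3643 - 5.7287 = 4.6355 kJ/K (irreversible)

dS_gen = 4.6355 kJ/K, irreversible


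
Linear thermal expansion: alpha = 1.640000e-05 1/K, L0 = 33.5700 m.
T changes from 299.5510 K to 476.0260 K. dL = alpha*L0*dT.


dT = 176.4750 K
dL = 1.640000e-05 * 33.5700 * 176.4750 = 0.097158 m
L_final = 33.667158 m

dL = 0.097158 m


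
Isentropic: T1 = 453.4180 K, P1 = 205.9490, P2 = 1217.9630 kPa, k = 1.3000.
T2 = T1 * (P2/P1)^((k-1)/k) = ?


(k-1)/k = 0.2308
(P2/P1)^exp = 1.5070
T2 = 453.4180 * 1.5070 = 683.3192 K

683.3192 K


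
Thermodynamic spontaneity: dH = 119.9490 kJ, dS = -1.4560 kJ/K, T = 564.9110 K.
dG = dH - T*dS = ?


T*dS = 564.9110 * -1.4560 = -822.5104 kJ
dG = 119.9490 + 822.5104 = 942.4594 kJ (non-spontaneous)

dG = 942.4594 kJ, non-spontaneous


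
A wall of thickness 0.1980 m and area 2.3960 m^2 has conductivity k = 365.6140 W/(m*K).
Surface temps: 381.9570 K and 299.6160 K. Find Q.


dT = 82.3410 K
Q = 365.6140 * 2.3960 * 82.3410 / 0.1980 = 364301.1798 W

364301.1798 W


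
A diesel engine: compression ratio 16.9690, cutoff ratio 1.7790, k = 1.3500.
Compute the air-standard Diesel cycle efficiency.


r^(k-1) = 2.6939
rc^k = 2.1764
eta = 0.5848 = 58.4757%

58.4757%


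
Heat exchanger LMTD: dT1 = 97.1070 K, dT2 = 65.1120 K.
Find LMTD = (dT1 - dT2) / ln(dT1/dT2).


dT1/dT2 = 1.4914
ln(dT1/dT2) = 0.3997
LMTD = 31.9950 / 0.3997 = 80.0466 K

80.0466 K


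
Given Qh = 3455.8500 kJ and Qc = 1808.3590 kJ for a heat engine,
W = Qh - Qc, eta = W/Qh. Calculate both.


W = 3455.8500 - 1808.3590 = 1647.4910 kJ
eta = 1647.4910 / 3455.8500 = 0.4767 = 47.6725%

W = 1647.4910 kJ, eta = 47.6725%


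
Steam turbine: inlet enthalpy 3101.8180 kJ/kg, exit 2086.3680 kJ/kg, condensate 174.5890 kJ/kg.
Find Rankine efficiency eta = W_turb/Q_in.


W = 1015.4500 kJ/kg
Q_in = 2927.2290 kJ/kg
eta = 0.3469 = 34.6898%

eta = 34.6898%


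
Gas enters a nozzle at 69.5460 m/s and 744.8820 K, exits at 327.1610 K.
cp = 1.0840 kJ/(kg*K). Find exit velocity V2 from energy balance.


dT = 417.7210 K
2*cp*1000*dT = 905619.1280
V1^2 = 4836.6461
V2 = sqrt(910455.7741) = 954.1781 m/s

954.1781 m/s


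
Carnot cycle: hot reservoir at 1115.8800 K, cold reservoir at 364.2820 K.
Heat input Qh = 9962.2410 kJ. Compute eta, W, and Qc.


eta = 1 - 364.2820/1115.8800 = 0.6735
W = 0.6735 * 9962.2410 = 6710.0409 kJ
Qc = 9962.2410 - 6710.0409 = 3252.2001 kJ

eta = 67.3547%, W = 6710.0409 kJ, Qc = 3252.2001 kJ


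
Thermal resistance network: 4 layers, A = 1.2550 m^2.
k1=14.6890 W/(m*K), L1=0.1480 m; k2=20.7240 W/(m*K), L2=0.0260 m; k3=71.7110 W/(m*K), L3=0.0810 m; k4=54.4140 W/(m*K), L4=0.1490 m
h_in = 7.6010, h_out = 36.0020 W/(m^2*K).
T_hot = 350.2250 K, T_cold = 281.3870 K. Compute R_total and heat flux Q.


R_conv_in = 1/(7.6010*1.2550) = 0.1048
R_1 = 0.1480/(14.6890*1.2550) = 0.0080
R_2 = 0.0260/(20.7240*1.2550) = 0.0010
R_3 = 0.0810/(71.7110*1.2550) = 0.0009
R_4 = 0.1490/(54.4140*1.2550) = 0.0022
R_conv_out = 1/(36.0020*1.2550) = 0.0221
R_total = 0.1391 K/W
Q = 68.8380 / 0.1391 = 494.9797 W

R_total = 0.1391 K/W, Q = 494.9797 W


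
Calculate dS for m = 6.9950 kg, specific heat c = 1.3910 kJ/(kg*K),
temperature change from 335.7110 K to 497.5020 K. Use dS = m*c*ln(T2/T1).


T2/T1 = 1.4819
ln(T2/T1) = 0.3933
dS = 6.9950 * 1.3910 * 0.3933 = 3.8273 kJ/K

3.8273 kJ/K


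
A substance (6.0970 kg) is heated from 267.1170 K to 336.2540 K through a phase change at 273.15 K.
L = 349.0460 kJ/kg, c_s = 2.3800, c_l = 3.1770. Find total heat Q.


Q1 (sensible, solid) = 6.0970 * 2.3800 * 6.0330 = 87.5440 kJ
Q2 (latent) = 6.0970 * 349.0460 = 2128.1335 kJ
Q3 (sensible, liquid) = 6.0970 * 3.1770 * 63.1040 = 1222.3351 kJ
Q_total = 3438.0126 kJ

3438.0126 kJ


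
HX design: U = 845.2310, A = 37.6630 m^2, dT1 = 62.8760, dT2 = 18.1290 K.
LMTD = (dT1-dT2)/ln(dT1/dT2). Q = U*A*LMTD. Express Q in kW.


LMTD = 35.9803 K
Q = 845.2310 * 37.6630 * 35.9803 = 1145395.5591 W = 1145.3956 kW

1145.3956 kW


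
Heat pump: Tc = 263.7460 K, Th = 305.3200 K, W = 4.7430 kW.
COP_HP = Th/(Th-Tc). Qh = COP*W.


COP = 305.3200 / 41.5740 = 7.3440
Qh = 7.3440 * 4.7430 = 34.8327 kW

COP = 7.3440, Qh = 34.8327 kW


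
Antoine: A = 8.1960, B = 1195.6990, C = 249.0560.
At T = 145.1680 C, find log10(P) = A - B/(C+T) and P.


C+T = 394.2240
B/(C+T) = 3.0330
log10(P) = 8.1960 - 3.0330 = 5.1630
P = 10^5.1630 = 145530.9402 mmHg

145530.9402 mmHg


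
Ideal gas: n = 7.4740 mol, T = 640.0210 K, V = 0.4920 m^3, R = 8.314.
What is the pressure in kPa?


P = nRT/V = 7.4740 * 8.314 * 640.0210 / 0.4920
= 39770.1600 / 0.4920 = 80833.6584 Pa = 80.8337 kPa

80.8337 kPa


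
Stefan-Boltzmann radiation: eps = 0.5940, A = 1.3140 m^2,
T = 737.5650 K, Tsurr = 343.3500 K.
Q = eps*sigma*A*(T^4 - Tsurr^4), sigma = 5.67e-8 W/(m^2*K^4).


T^4 = 2.9594e+11
Tsurr^4 = 1.3898e+10
Q = 0.5940 * 5.67e-8 * 1.3140 * 2.8204e+11 = 12481.7726 W

12481.7726 W


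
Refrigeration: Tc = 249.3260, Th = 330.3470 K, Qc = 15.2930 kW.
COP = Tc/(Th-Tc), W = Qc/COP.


COP = 249.3260 / 81.0210 = 3.0773
W = 15.2930 / 3.0773 = 4.9696 kW

COP = 3.0773, W = 4.9696 kW


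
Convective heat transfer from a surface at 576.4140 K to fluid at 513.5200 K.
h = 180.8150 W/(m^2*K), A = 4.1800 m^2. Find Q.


dT = 62.8940 K
Q = 180.8150 * 4.1800 * 62.8940 = 47535.7066 W

47535.7066 W


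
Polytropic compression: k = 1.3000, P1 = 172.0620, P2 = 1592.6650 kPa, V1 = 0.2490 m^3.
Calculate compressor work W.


(k-1)/k = 0.2308
(P2/P1)^exp = 1.6712
W = 4.3333 * 172.0620 * 0.2490 * (1.6712 - 1) = 124.6088 kJ

124.6088 kJ


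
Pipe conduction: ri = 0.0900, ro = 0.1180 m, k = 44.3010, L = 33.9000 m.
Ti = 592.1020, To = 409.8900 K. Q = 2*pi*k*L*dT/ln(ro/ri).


dT = 182.2120 K
ln(ro/ri) = 0.2709
Q = 2*pi*44.3010*33.9000*182.2120 / 0.2709 = 6347478.2357 W

6347478.2357 W


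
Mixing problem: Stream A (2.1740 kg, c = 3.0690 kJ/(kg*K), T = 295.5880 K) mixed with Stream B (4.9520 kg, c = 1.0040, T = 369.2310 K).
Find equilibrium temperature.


num = 3807.9105
den = 11.6438
Tf = 327.0329 K

327.0329 K


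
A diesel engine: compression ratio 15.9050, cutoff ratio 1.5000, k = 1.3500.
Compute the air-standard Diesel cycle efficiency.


r^(k-1) = 2.6335
rc^k = 1.7287
eta = 0.5901 = 59.0063%

59.0063%


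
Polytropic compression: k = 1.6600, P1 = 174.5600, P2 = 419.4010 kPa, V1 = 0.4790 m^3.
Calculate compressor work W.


(k-1)/k = 0.3976
(P2/P1)^exp = 1.4170
W = 2.5152 * 174.5600 * 0.4790 * (1.4170 - 1) = 87.6870 kJ

87.6870 kJ


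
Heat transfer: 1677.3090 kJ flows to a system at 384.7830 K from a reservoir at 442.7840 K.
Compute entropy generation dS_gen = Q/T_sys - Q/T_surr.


dS_sys = 1677.3090/384.7830 = 4.3591 kJ/K
dS_surr = -1677.3090/442.7840 = -3.7881 kJ/K
dS_gen = 4.3591 - 3.7881 = 0.5710 kJ/K (irreversible)

dS_gen = 0.5710 kJ/K, irreversible


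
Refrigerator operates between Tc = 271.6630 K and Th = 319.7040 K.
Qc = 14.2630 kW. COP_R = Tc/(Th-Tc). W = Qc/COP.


COP = 271.6630 / 48.0410 = 5.6548
W = 14.2630 / 5.6548 = 2.5223 kW

COP = 5.6548, W = 2.5223 kW


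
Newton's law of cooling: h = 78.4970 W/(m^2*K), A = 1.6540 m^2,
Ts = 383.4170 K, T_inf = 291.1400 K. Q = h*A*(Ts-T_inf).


dT = 92.2770 K
Q = 78.4970 * 1.6540 * 92.2770 = 11980.6955 W

11980.6955 W


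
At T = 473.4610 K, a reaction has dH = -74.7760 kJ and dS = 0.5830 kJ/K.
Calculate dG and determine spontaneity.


T*dS = 473.4610 * 0.5830 = 276.0278 kJ
dG = -74.7760 - 276.0278 = -350.8038 kJ (spontaneous)

dG = -350.8038 kJ, spontaneous
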